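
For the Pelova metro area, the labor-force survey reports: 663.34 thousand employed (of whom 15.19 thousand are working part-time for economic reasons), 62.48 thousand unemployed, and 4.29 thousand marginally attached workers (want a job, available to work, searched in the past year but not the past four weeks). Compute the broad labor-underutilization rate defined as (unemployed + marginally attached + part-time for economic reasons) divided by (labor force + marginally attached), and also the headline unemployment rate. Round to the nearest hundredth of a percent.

Broad underutilization rate ≈ 11.23%; headline unemployment rate ≈ 8.61%.

Labor force = 663.34 + 62.48 = 725.82 thousand.
Numerator = 62.48 + 4.29 + 15.19 = 81.96 thousand.
Denominator = 725.82 + 4.29 = 730.11 thousand.
Broad rate = 81.96 / 730.11 = 11.23%.
Headline unemployment rate = 62.48 / 725.82 = 8.61%.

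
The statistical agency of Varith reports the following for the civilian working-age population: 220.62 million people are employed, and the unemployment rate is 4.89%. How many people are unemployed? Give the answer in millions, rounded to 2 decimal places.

Let U be the number unemployed. The labor force is E + U, and U/(E+U) = 0.0489.
So U = 0.0489 × 220.62 / (1 − 0.0489) = 10.7883 / 0.9511 ≈ 11.34 million.

About 11.34 million are unemployed.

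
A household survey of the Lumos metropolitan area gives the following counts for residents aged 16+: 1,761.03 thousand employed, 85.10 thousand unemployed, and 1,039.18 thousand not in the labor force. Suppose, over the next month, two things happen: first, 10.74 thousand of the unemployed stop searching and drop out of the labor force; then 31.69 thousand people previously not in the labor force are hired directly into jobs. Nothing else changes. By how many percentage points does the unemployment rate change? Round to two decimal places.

Initially, labor force = 1,761.03 + 85.10 = 1,846.13 thousand, so u = 85.10/1,846.13 = 4.61%.
After the first change, unemployed and labor force both fall by 10.74 → E = 1,761.03, U = 74.36, labor force = 1,835.39 thousand.
After the second change, employed and labor force both rise by 31.69; unemployed unchanged → E = 1,792.72, U = 74.36, labor force = 1,867.08 thousand.
New unemployment rate = 74.36 / 1,867.08 = 3.98%.
Change = 3.98% − 4.61% = −0.63 percentage points.

The unemployment rate changes by −0.63 percentage points.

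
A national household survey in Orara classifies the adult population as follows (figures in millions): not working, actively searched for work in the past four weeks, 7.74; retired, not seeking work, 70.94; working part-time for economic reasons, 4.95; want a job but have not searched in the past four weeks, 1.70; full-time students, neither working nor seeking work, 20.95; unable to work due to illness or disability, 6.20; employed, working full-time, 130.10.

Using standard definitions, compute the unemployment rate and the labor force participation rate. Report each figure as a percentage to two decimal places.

Unemployment rate ≈ 5.42%; labor force participation rate ≈ 58.86%.

Employed = 4.95 + 130.10 = 135.05 million (anyone who worked, including part-time for economic reasons, counts as employed).
Unemployed = 7.74 million.
Labor force = 135.05 + 7.74 = 142.79 million.
Not in labor force = 70.94 + 1.70 + 20.95 + 6.20 = 99.79 million (those not working and not actively searching are outside the labor force — including those who want a job but have given up searching).
Civilian working-age population = 142.79 + 99.79 = 242.58 million.
Unemployment rate = 7.74 / 142.79 = 5.42%.
Labor force participation rate = 142.79 / 242.58 = 58.86%.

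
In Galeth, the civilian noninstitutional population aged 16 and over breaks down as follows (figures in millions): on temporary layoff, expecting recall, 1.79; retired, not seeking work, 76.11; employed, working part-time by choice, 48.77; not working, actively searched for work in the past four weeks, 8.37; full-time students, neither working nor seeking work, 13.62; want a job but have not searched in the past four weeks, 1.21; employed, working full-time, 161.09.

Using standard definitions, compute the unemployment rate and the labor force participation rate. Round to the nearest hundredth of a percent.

Unemployment rate ≈ 4.62%; labor force participation rate ≈ 70.76%.

Employed = 48.77 + 161.09 = 209.86 million.
Unemployed = 1.79 + 8.37 = 10.16 million (jobless and actively searching, or on temporary layoff).
Labor force = 209.86 + 10.16 = 220.02 million.
Not in labor force = 76.11 + 13.62 + 1.21 = 90.94 million (those not working and not actively searching are outside the labor force — including those who want a job but have given up searching).
Civilian working-age population = 220.02 + 90.94 = 310.96 million.
Unemployment rate = 10.16 / 220.02 = 4.62%.
Labor force participation rate = 220.02 / 310.96 = 70.76%.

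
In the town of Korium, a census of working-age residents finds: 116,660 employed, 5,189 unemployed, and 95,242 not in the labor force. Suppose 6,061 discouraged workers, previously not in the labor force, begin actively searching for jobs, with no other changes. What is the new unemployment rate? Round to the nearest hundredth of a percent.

Initially, labor force = 116,660 + 5,189 = 121,849, so u = 5,189/121,849 = 4.26%.
After the change, unemployed and labor force both rise by 6,061 → E = 116,660, U = 11,250, labor force = 127,910.
New unemployment rate = 11,250 / 127,910 = 8.80%.

New unemployment rate ≈ 8.80%.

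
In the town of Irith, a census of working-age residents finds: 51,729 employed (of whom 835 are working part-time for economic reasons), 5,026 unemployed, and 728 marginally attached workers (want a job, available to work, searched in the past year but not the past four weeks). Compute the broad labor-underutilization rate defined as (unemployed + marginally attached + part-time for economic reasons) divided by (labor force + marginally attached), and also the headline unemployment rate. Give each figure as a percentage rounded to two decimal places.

Labor force = 51,729 + 5,026 = 56,755.
Numerator = 5,026 + 728 + 835 = 6,589.
Denominator = 56,755 + 728 = 57,483.
Broad rate = 6,589 / 57,483 = 11.46%.
Headline unemployment rate = 5,026 / 56,755 = 8.86%.

Broad underutilization rate ≈ 11.46%; headline unemployment rate ≈ 8.86%.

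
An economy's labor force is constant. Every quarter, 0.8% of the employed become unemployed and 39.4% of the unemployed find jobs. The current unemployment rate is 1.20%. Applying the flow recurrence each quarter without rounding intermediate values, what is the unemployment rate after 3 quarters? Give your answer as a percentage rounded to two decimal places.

With a fixed labor force, u_{t+1} = u_t + s·(1−u_t) − f·u_t = u_t·(1−s−f) + s.
Here 1−s−f = 0.598 and s = 0.008.
u_1 = 0.012000 × 0.598 + 0.008 = 0.015176.
u_2 = 0.015176 × 0.598 + 0.008 = 0.017075.
u_3 = 0.017075 × 0.598 + 0.008 = 0.018211.

Unemployment rate after three quarters ≈ 1.82%.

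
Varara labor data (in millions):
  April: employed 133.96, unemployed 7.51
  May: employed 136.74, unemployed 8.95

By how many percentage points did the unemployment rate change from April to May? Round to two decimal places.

April: labor force = 133.96 + 7.51 = 141.47; u = 7.51/141.47 = 5.31%.
May: labor force = 136.74 + 8.95 = 145.69; u = 8.95/145.69 = 6.14%.
Change = 6.14% − 5.31% = +0.83 pp.

The unemployment rate changed by +0.83 percentage points.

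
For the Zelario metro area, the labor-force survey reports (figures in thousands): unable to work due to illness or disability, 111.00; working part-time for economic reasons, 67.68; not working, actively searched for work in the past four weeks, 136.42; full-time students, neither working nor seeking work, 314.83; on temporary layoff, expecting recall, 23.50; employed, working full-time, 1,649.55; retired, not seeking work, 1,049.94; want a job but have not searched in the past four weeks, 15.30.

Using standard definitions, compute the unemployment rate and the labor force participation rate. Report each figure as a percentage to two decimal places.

Unemployment rate ≈ 8.52%; labor force participation rate ≈ 55.73%.

Employed = 67.68 + 1,649.55 = 1,717.23 thousand (anyone who worked, including part-time for economic reasons, counts as employed).
Unemployed = 136.42 + 23.50 = 159.92 thousand (jobless and actively searching, or on temporary layoff).
Labor force = 1,717.23 + 159.92 = 1,877.15 thousand.
Not in labor force = 111.00 + 314.83 + 1,049.94 + 15.30 = 1,491.07 thousand (those not working and not actively searching are outside the labor force — including those who want a job but have given up searching).
Civilian working-age population = 1,877.15 + 1,491.07 = 3,368.22 thousand.
Unemployment rate = 159.92 / 1,877.15 = 8.52%.
Labor force participation rate = 1,877.15 / 3,368.22 = 55.73%.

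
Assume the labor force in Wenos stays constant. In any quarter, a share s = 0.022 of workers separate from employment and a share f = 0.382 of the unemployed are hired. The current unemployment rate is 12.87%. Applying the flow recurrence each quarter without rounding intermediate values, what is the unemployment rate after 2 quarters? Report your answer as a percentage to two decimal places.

With a fixed labor force, u_{t+1} = u_t + s·(1−u_t) − f·u_t = u_t·(1−s−f) + s.
Here 1−s−f = 0.596 and s = 0.022.
u_1 = 0.128700 × 0.596 + 0.022 = 0.098705.
u_2 = 0.098705 × 0.596 + 0.022 = 0.080828.

Unemployment rate after two quarters ≈ 8.08%.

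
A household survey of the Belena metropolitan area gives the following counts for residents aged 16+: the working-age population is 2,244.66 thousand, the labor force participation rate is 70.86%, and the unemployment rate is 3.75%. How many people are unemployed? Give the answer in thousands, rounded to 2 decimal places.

About 59.65 thousand are unemployed.

Labor force = 0.7086 × 2,244.66 = 1,590.57 thousand.
Unemployed = 0.0375 × 1,590.57 ≈ 59.65 thousand.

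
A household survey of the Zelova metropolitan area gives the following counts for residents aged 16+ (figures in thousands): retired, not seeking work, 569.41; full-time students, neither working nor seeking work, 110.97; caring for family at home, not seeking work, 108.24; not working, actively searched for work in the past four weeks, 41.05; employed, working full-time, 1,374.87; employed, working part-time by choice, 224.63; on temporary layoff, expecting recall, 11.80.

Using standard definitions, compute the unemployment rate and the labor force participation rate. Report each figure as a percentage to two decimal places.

Employed = 1,374.87 + 224.63 = 1,599.50 thousand.
Unemployed = 41.05 + 11.80 = 52.85 thousand (jobless and actively searching, or on temporary layoff).
Labor force = 1,599.50 + 52.85 = 1,652.35 thousand.
Not in labor force = 569.41 + 110.97 + 108.24 = 788.62 thousand (those not working and not actively searching are outside the labor force).
Civilian working-age population = 1,652.35 + 788.62 = 2,440.97 thousand.
Unemployment rate = 52.85 / 1,652.35 = 3.20%.
Labor force participation rate = 1,652.35 / 2,440.97 = 67.69%.

Unemployment rate ≈ 3.20%; labor force participation rate ≈ 67.69%.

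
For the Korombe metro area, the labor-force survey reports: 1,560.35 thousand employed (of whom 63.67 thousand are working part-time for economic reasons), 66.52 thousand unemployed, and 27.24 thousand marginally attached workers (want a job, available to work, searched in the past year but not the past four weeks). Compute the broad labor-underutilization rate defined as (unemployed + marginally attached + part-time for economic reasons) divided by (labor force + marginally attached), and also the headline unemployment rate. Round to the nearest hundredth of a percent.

Broad underutilization rate ≈ 9.52%; headline unemployment rate ≈ 4.09%.

Labor force = 1,560.35 + 66.52 = 1,626.87 thousand.
Numerator = 66.52 + 27.24 + 63.67 = 157.43 thousand.
Denominator = 1,626.87 + 27.24 = 1,654.11 thousand.
Broad rate = 157.43 / 1,654.11 = 9.52%.
Headline unemployment rate = 66.52 / 1,626.87 = 4.09%.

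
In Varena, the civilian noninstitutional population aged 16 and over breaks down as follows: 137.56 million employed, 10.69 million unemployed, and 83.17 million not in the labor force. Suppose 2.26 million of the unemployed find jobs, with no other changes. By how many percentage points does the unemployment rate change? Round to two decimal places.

The unemployment rate changes by −1.52 percentage points.

Initially, labor force = 137.56 + 10.69 = 148.25 million, so u = 10.69/148.25 = 7.21%.
After the change, unemployed falls and employed rises by 2.26; labor force unchanged → E = 139.82, U = 8.43, labor force = 148.25 million.
New unemployment rate = 8.43 / 148.25 = 5.69%.
Change = 5.69% − 7.21% = −1.52 percentage points.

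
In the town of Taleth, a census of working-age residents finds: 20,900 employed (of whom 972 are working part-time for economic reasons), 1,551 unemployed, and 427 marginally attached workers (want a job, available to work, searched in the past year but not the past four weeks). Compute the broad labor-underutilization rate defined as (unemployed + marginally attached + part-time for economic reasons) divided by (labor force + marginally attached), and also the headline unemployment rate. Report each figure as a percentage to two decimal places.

Broad underutilization rate ≈ 12.89%; headline unemployment rate ≈ 6.91%.

Labor force = 20,900 + 1,551 = 22,451.
Numerator = 1,551 + 427 + 972 = 2,950.
Denominator = 22,451 + 427 = 22,878.
Broad rate = 2,950 / 22,878 = 12.89%.
Headline unemployment rate = 1,551 / 22,451 = 6.91%.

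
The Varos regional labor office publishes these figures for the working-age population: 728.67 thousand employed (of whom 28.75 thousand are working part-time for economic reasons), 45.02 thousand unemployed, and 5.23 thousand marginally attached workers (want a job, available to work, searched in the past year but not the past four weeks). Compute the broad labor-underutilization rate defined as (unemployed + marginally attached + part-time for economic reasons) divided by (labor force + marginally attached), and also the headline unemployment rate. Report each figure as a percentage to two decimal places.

Broad underutilization rate ≈ 10.14%; headline unemployment rate ≈ 5.82%.

Labor force = 728.67 + 45.02 = 773.69 thousand.
Numerator = 45.02 + 5.23 + 28.75 = 79.00 thousand.
Denominator = 773.69 + 5.23 = 778.92 thousand.
Broad rate = 79.00 / 778.92 = 10.14%.
Headline unemployment rate = 45.02 / 773.69 = 5.82%.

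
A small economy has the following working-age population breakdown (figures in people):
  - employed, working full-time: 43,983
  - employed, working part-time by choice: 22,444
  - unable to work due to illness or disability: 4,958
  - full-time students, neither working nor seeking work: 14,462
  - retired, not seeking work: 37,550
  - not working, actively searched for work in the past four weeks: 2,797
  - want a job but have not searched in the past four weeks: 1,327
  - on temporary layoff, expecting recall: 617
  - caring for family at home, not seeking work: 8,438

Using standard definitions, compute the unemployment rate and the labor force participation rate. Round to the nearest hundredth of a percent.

Employed = 43,983 + 22,444 = 66,427.
Unemployed = 2,797 + 617 = 3,414 (jobless and actively searching, or on temporary layoff).
Labor force = 66,427 + 3,414 = 69,841.
Not in labor force = 4,958 + 14,462 + 37,550 + 1,327 + 8,438 = 66,735 (those not working and not actively searching are outside the labor force — including those who want a job but have given up searching).
Civilian working-age population = 69,841 + 66,735 = 136,576.
Unemployment rate = 3,414 / 69,841 = 4.89%.
Labor force participation rate = 69,841 / 136,576 = 51.14%.

Unemployment rate ≈ 4.89%; labor force participation rate ≈ 51.14%.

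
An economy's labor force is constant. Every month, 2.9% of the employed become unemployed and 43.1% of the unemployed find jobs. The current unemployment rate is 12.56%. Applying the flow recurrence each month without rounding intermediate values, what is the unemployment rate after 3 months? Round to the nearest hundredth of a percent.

Unemployment rate after three months ≈ 7.29%.

With a fixed labor force, u_{t+1} = u_t + s·(1−u_t) − f·u_t = u_t·(1−s−f) + s.
Here 1−s−f = 0.540 and s = 0.029.
u_1 = 0.125600 × 0.540 + 0.029 = 0.096824.
u_2 = 0.096824 × 0.540 + 0.029 = 0.081285.
u_3 = 0.081285 × 0.540 + 0.029 = 0.072894.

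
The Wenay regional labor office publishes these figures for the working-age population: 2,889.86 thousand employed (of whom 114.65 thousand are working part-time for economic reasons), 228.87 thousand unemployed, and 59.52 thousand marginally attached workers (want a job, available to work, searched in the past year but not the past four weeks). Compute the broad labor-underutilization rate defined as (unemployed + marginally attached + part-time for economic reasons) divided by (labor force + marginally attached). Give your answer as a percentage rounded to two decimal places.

Broad underutilization rate ≈ 12.68%.

Labor force = 2,889.86 + 228.87 = 3,118.73 thousand.
Numerator = 228.87 + 59.52 + 114.65 = 403.04 thousand.
Denominator = 3,118.73 + 59.52 = 3,178.25 thousand.
Broad rate = 403.04 / 3,178.25 = 12.68%.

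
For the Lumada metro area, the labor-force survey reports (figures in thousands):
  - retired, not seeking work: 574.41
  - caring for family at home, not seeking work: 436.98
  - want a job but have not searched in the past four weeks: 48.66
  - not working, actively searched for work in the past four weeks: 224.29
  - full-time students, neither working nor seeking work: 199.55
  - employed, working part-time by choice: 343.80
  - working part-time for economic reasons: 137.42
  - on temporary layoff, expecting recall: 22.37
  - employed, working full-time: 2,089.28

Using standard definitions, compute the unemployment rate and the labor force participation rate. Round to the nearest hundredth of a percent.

Unemployment rate ≈ 8.76%; labor force participation rate ≈ 69.10%.

Employed = 343.80 + 137.42 + 2,089.28 = 2,570.50 thousand (anyone who worked, including part-time for economic reasons, counts as employed).
Unemployed = 224.29 + 22.37 = 246.66 thousand (jobless and actively searching, or on temporary layoff).
Labor force = 2,570.50 + 246.66 = 2,817.16 thousand.
Not in labor force = 574.41 + 436.98 + 48.66 + 199.55 = 1,259.60 thousand (those not working and not actively searching are outside the labor force — including those who want a job but have given up searching).
Civilian working-age population = 2,817.16 + 1,259.60 = 4,076.76 thousand.
Unemployment rate = 246.66 / 2,817.16 = 8.76%.
Labor force participation rate = 2,817.16 / 4,076.76 = 69.10%.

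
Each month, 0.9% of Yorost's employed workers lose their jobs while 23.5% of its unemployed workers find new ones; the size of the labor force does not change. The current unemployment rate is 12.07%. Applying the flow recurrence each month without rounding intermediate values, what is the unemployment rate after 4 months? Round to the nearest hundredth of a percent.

Unemployment rate after four months ≈ 6.43%.

With a fixed labor force, u_{t+1} = u_t + s·(1−u_t) − f·u_t = u_t·(1−s−f) + s.
Here 1−s−f = 0.756 and s = 0.009.
u_1 = 0.120700 × 0.756 + 0.009 = 0.100249.
u_2 = 0.100249 × 0.756 + 0.009 = 0.084788.
u_3 = 0.084788 × 0.756 + 0.009 = 0.073100.
u_4 = 0.073100 × 0.756 + 0.009 = 0.064264.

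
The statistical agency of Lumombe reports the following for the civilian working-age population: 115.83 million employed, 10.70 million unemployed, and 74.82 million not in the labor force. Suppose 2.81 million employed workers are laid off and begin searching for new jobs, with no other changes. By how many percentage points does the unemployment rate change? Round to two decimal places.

The unemployment rate changes by +2.22 percentage points.

Initially, labor force = 115.83 + 10.70 = 126.53 million, so u = 10.70/126.53 = 8.46%.
After the change, employed falls and unemployed rises by 2.81; labor force unchanged → E = 113.02, U = 13.51, labor force = 126.53 million.
New unemployment rate = 13.51 / 126.53 = 10.68%.
Change = 10.68% − 8.46% = +2.22 percentage points.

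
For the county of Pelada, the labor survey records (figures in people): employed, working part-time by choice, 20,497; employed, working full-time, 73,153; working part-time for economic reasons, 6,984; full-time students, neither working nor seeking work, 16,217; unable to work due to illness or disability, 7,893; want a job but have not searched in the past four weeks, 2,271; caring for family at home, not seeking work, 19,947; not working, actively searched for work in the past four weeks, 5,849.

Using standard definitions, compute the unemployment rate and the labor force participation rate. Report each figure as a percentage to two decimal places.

Employed = 20,497 + 73,153 + 6,984 = 100,634 (anyone who worked, including part-time for economic reasons, counts as employed).
Unemployed = 5,849.
Labor force = 100,634 + 5,849 = 106,483.
Not in labor force = 16,217 + 7,893 + 2,271 + 19,947 = 46,328 (those not working and not actively searching are outside the labor force — including those who want a job but have given up searching).
Civilian working-age population = 106,483 + 46,328 = 152,811.
Unemployment rate = 5,849 / 106,483 = 5.49%.
Labor force participation rate = 106,483 / 152,811 = 69.68%.

Unemployment rate ≈ 5.49%; labor force participation rate ≈ 69.68%.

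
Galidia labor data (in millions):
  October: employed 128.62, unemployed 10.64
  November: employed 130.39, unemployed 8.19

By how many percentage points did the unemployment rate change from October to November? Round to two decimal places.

October: labor force = 128.62 + 10.64 = 139.26; u = 10.64/139.26 = 7.64%.
November: labor force = 130.39 + 8.19 = 138.58; u = 8.19/138.58 = 5.91%.
Change = 5.91% − 7.64% = −1.73 pp.

The unemployment rate changed by −1.73 percentage points.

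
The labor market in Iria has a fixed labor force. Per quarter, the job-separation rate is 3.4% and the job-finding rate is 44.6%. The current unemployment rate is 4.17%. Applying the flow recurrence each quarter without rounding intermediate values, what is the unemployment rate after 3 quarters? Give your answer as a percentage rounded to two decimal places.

With a fixed labor force, u_{t+1} = u_t + s·(1−u_t) − f·u_t = u_t·(1−s−f) + s.
Here 1−s−f = 0.520 and s = 0.034.
u_1 = 0.041700 × 0.520 + 0.034 = 0.055684.
u_2 = 0.055684 × 0.520 + 0.034 = 0.062956.
u_3 = 0.062956 × 0.520 + 0.034 = 0.066737.

Unemployment rate after three quarters ≈ 6.67%.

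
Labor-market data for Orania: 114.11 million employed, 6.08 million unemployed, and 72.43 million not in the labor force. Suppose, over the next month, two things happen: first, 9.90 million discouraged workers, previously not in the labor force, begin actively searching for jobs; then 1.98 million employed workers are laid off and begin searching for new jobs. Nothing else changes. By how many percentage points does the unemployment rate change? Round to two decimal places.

The unemployment rate changes by +8.75 percentage points.

Initially, labor force = 114.11 + 6.08 = 120.19 million, so u = 6.08/120.19 = 5.06%.
After the first change, unemployed and labor force both rise by 9.90 → E = 114.11, U = 15.98, labor force = 130.09 million.
After the second change, employed falls and unemployed rises by 1.98; labor force unchanged → E = 112.13, U = 17.96, labor force = 130.09 million.
New unemployment rate = 17.96 / 130.09 = 13.81%.
Change = 13.81% − 5.06% = +8.75 percentage points.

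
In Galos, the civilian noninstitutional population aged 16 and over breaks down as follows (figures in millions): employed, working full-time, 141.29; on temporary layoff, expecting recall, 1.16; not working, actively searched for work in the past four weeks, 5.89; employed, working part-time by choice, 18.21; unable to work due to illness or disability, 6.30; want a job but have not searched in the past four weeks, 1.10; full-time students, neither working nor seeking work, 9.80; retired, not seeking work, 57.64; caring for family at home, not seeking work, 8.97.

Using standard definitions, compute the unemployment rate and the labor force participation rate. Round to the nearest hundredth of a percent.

Employed = 141.29 + 18.21 = 159.50 million.
Unemployed = 1.16 + 5.89 = 7.05 million (jobless and actively searching, or on temporary layoff).
Labor force = 159.50 + 7.05 = 166.55 million.
Not in labor force = 6.30 + 1.10 + 9.80 + 57.64 + 8.97 = 83.81 million (those not working and not actively searching are outside the labor force — including those who want a job but have given up searching).
Civilian working-age population = 166.55 + 83.81 = 250.36 million.
Unemployment rate = 7.05 / 166.55 = 4.23%.
Labor force participation rate = 166.55 / 250.36 = 66.52%.

Unemployment rate ≈ 4.23%; labor force participation rate ≈ 66.52%.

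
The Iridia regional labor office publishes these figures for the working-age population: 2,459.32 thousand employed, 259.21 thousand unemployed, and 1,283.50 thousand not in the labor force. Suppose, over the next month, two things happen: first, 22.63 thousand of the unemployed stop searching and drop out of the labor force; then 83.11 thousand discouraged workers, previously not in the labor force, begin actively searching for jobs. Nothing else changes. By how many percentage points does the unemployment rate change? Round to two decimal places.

The unemployment rate changes by +1.97 percentage points.

Initially, labor force = 2,459.32 + 259.21 = 2,718.53 thousand, so u = 259.21/2,718.53 = 9.53%.
After the first change, unemployed and labor force both fall by 22.63 → E = 2,459.32, U = 236.58, labor force = 2,695.90 thousand.
After the second change, unemployed and labor force both rise by 83.11 → E = 2,459.32, U = 319.69, labor force = 2,779.01 thousand.
New unemployment rate = 319.69 / 2,779.01 = 11.50%.
Change = 11.50% − 9.53% = +1.97 percentage points.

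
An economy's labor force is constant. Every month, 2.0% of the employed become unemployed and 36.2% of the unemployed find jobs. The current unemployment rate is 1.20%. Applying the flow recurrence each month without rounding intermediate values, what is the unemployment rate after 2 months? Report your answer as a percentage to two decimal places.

With a fixed labor force, u_{t+1} = u_t + s·(1−u_t) − f·u_t = u_t·(1−s−f) + s.
Here 1−s−f = 0.618 and s = 0.020.
u_1 = 0.012000 × 0.618 + 0.020 = 0.027416.
u_2 = 0.027416 × 0.618 + 0.020 = 0.036943.

Unemployment rate after two months ≈ 3.69%.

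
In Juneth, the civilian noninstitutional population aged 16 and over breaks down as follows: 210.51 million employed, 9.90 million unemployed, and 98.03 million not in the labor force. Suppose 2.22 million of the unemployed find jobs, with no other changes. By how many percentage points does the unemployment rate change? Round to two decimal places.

Initially, labor force = 210.51 + 9.90 = 220.41 million, so u = 9.90/220.41 = 4.49%.
After the change, unemployed falls and employed rises by 2.22; labor force unchanged → E = 212.73, U = 7.68, labor force = 220.41 million.
New unemployment rate = 7.68 / 220.41 = 3.48%.
Change = 3.48% − 4.49% = −1.01 percentage points.

The unemployment rate changes by −1.01 percentage points.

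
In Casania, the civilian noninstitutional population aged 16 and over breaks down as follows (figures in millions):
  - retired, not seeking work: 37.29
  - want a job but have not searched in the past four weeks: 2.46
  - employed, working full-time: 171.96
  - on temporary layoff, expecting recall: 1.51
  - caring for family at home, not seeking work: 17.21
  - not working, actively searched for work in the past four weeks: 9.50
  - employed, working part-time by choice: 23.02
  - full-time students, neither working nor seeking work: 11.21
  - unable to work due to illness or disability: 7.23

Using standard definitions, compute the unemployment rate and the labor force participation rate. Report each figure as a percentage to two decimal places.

Employed = 171.96 + 23.02 = 194.98 million.
Unemployed = 1.51 + 9.50 = 11.01 million (jobless and actively searching, or on temporary layoff).
Labor force = 194.98 + 11.01 = 205.99 million.
Not in labor force = 37.29 + 2.46 + 17.21 + 11.21 + 7.23 = 75.40 million (those not working and not actively searching are outside the labor force — including those who want a job but have given up searching).
Civilian working-age population = 205.99 + 75.40 = 281.39 million.
Unemployment rate = 11.01 / 205.99 = 5.34%.
Labor force participation rate = 205.99 / 281.39 = 73.20%.

Unemployment rate ≈ 5.34%; labor force participation rate ≈ 73.20%.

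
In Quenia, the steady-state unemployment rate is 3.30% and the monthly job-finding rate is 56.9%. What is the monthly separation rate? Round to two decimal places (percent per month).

From u* = s/(s+f): s = u·f/(1−u).
s = 0.0330 × 56.9 / (1 − 0.0330) = 1.8777 / 0.9670 ≈ 1.94% per month.

Separation rate ≈ 1.94% per month.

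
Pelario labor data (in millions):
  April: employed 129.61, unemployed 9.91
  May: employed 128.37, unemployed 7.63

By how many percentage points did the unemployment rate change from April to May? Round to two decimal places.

The unemployment rate changed by −1.49 percentage points.

April: labor force = 129.61 + 9.91 = 139.52; u = 9.91/139.52 = 7.10%.
May: labor force = 128.37 + 7.63 = 136.00; u = 7.63/136.00 = 5.61%.
Change = 5.61% − 7.10% = −1.49 pp.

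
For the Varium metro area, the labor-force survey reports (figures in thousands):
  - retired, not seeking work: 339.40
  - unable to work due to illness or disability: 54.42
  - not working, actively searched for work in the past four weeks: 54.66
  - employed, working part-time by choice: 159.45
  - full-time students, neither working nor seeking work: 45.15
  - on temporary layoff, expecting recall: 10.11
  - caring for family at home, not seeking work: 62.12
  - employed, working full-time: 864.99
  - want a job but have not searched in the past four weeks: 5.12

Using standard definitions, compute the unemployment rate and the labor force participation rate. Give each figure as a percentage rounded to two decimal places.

Unemployment rate ≈ 5.95%; labor force participation rate ≈ 68.27%.

Employed = 159.45 + 864.99 = 1,024.44 thousand.
Unemployed = 54.66 + 10.11 = 64.77 thousand (jobless and actively searching, or on temporary layoff).
Labor force = 1,024.44 + 64.77 = 1,089.21 thousand.
Not in labor force = 339.40 + 54.42 + 45.15 + 62.12 + 5.12 = 506.21 thousand (those not working and not actively searching are outside the labor force — including those who want a job but have given up searching).
Civilian working-age population = 1,089.21 + 506.21 = 1,595.42 thousand.
Unemployment rate = 64.77 / 1,089.21 = 5.95%.
Labor force participation rate = 1,089.21 / 1,595.42 = 68.27%.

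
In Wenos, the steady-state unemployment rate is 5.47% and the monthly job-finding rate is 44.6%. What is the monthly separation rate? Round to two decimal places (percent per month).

Separation rate ≈ 2.58% per month.

From u* = s/(s+f): s = u·f/(1−u).
s = 0.0547 × 44.6 / (1 − 0.0547) = 2.4396 / 0.9453 ≈ 2.58% per month.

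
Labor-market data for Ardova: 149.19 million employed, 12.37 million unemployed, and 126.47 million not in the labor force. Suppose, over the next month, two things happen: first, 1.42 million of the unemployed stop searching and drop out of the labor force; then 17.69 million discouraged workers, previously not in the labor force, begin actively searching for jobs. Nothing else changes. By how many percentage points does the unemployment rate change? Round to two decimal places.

Initially, labor force = 149.19 + 12.37 = 161.56 million, so u = 12.37/161.56 = 7.66%.
After the first change, unemployed and labor force both fall by 1.42 → E = 149.19, U = 10.95, labor force = 160.14 million.
After the second change, unemployed and labor force both rise by 17.69 → E = 149.19, U = 28.64, labor force = 177.83 million.
New unemployment rate = 28.64 / 177.83 = 16.11%.
Change = 16.11% − 7.66% = +8.45 percentage points.

The unemployment rate changes by +8.45 percentage points.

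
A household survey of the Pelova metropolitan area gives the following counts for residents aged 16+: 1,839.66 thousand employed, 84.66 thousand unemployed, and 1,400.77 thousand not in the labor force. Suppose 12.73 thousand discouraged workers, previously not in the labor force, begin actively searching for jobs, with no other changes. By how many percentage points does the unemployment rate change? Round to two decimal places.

The unemployment rate changes by +0.63 percentage points.

Initially, labor force = 1,839.66 + 84.66 = 1,924.32 thousand, so u = 84.66/1,924.32 = 4.40%.
After the change, unemployed and labor force both rise by 12.73 → E = 1,839.66, U = 97.39, labor force = 1,937.05 thousand.
New unemployment rate = 97.39 / 1,937.05 = 5.03%.
Change = 5.03% − 4.40% = +0.63 percentage points.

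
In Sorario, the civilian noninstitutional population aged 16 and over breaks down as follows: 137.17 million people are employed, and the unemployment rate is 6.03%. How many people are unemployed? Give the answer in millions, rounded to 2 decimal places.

About 8.80 million are unemployed.

Let U be the number unemployed. The labor force is E + U, and U/(E+U) = 0.0603.
So U = 0.0603 × 137.17 / (1 − 0.0603) = 8.2714 / 0.9397 ≈ 8.80 million.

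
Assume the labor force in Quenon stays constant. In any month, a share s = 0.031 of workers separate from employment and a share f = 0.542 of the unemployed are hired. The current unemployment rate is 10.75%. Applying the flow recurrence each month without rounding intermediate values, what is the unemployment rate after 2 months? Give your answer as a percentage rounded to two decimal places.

Unemployment rate after two months ≈ 6.38%.

With a fixed labor force, u_{t+1} = u_t + s·(1−u_t) − f·u_t = u_t·(1−s−f) + s.
Here 1−s−f = 0.427 and s = 0.031.
u_1 = 0.107500 × 0.427 + 0.031 = 0.076902.
u_2 = 0.076902 × 0.427 + 0.031 = 0.063837.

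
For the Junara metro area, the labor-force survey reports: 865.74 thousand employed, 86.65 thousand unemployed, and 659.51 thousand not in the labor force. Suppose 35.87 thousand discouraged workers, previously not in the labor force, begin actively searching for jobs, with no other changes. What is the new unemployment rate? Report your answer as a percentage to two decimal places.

Initially, labor force = 865.74 + 86.65 = 952.39 thousand, so u = 86.65/952.39 = 9.10%.
After the change, unemployed and labor force both rise by 35.87 → E = 865.74, U = 122.52, labor force = 988.26 thousand.
New unemployment rate = 122.52 / 988.26 = 12.40%.

New unemployment rate ≈ 12.40%.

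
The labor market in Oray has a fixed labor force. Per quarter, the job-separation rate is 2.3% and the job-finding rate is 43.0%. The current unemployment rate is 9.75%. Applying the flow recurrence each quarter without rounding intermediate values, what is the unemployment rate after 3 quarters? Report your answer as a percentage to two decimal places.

Unemployment rate after three quarters ≈ 5.84%.

With a fixed labor force, u_{t+1} = u_t + s·(1−u_t) − f·u_t = u_t·(1−s−f) + s.
Here 1−s−f = 0.547 and s = 0.023.
u_1 = 0.097500 × 0.547 + 0.023 = 0.076332.
u_2 = 0.076332 × 0.547 + 0.023 = 0.064754.
u_3 = 0.064754 × 0.547 + 0.023 = 0.058420.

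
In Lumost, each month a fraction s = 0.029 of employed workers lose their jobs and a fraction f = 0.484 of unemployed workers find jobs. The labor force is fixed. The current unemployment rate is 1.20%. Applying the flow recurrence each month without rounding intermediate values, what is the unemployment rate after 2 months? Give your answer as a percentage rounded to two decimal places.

With a fixed labor force, u_{t+1} = u_t + s·(1−u_t) − f·u_t = u_t·(1−s−f) + s.
Here 1−s−f = 0.487 and s = 0.029.
u_1 = 0.012000 × 0.487 + 0.029 = 0.034844.
u_2 = 0.034844 × 0.487 + 0.029 = 0.045969.

Unemployment rate after two months ≈ 4.60%.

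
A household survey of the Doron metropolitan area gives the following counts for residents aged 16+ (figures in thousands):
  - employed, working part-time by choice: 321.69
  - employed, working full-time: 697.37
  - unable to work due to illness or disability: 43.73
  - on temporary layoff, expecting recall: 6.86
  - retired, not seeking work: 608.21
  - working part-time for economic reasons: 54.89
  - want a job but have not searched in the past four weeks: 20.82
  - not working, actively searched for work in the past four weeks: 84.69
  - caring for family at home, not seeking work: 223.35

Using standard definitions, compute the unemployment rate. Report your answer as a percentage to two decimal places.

Employed = 321.69 + 697.37 + 54.89 = 1,073.95 thousand (anyone who worked, including part-time for economic reasons, counts as employed).
Unemployed = 6.86 + 84.69 = 91.55 thousand (jobless and actively searching, or on temporary layoff).
Labor force = 1,073.95 + 91.55 = 1,165.50 thousand.
Unemployment rate = 91.55 / 1,165.50 = 7.85%.

Unemployment rate ≈ 7.85%.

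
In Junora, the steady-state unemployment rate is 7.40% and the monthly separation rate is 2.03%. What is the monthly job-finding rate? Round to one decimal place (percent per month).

From u* = s/(s+f): f = s·(1−u)/u.
f = 2.03 × (1 − 0.0740) / 0.0740 = 1.8798 / 0.0740 ≈ 25.4% per month.

Job-finding rate ≈ 25.4% per month.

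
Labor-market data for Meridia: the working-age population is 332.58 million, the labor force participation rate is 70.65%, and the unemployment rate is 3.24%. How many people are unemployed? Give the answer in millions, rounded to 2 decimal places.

Labor force = 0.7065 × 332.58 = 234.97 million.
Unemployed = 0.0324 × 234.97 ≈ 7.61 million.

About 7.61 million are unemployed.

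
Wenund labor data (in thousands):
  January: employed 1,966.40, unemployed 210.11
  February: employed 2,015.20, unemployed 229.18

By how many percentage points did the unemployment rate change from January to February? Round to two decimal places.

January: labor force = 1,966.40 + 210.11 = 2,176.51; u = 210.11/2,176.51 = 9.65%.
February: labor force = 2,015.20 + 229.18 = 2,244.38; u = 229.18/2,244.38 = 10.21%.
Change = 10.21% − 9.65% = +0.56 pp.

The unemployment rate changed by +0.56 percentage points.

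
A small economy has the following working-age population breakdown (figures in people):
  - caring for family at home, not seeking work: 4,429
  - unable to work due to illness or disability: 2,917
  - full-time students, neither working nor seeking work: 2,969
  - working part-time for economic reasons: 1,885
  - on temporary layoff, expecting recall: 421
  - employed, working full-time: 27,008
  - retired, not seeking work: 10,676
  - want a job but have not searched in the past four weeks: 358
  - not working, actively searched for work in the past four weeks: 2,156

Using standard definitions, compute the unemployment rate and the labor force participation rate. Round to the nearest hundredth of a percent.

Employed = 1,885 + 27,008 = 28,893 (anyone who worked, including part-time for economic reasons, counts as employed).
Unemployed = 421 + 2,156 = 2,577 (jobless and actively searching, or on temporary layoff).
Labor force = 28,893 + 2,577 = 31,470.
Not in labor force = 4,429 + 2,917 + 2,969 + 10,676 + 358 = 21,349 (those not working and not actively searching are outside the labor force — including those who want a job but have given up searching).
Civilian working-age population = 31,470 + 21,349 = 52,819.
Unemployment rate = 2,577 / 31,470 = 8.19%.
Labor force participation rate = 31,470 / 52,819 = 59.58%.

Unemployment rate ≈ 8.19%; labor force participation rate ≈ 59.58%.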